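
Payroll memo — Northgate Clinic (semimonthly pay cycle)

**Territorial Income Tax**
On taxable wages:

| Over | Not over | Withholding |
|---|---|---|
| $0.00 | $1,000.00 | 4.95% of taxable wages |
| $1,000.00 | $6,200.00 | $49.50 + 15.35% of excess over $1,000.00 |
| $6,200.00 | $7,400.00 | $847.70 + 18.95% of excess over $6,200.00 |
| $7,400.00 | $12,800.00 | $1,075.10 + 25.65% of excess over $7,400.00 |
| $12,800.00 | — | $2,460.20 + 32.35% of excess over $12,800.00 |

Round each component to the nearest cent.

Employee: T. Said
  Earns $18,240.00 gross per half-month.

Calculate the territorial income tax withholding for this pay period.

Territorial Income Tax: taxable = $18,240.00
  $2,460.20 + 32.35% × ($18,240.00 − $12,800.00) = $2,460.20 + 32.35% × $5,440.00 = $4,220.04

$4,220.04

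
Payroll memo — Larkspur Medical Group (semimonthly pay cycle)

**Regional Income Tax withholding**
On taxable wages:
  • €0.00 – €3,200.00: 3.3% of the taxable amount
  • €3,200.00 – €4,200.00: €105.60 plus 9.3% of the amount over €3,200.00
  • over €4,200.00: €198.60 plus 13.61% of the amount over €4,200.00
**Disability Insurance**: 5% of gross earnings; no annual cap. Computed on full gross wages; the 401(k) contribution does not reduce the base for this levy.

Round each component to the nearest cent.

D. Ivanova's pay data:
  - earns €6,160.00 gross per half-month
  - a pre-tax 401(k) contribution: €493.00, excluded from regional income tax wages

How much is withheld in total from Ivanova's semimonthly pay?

Regional Income Tax: taxable = €6,160.00 − €493.00 = €5,667.00
  €198.60 + 13.61% × (€5,667.00 − €4,200.00) = €198.60 + 13.61% × €1,467.00 = €398.26
Disability Insurance: 5% × €6,160.00 = €308.00
Total: €398.26 + €308.00 = €706.26

€706.26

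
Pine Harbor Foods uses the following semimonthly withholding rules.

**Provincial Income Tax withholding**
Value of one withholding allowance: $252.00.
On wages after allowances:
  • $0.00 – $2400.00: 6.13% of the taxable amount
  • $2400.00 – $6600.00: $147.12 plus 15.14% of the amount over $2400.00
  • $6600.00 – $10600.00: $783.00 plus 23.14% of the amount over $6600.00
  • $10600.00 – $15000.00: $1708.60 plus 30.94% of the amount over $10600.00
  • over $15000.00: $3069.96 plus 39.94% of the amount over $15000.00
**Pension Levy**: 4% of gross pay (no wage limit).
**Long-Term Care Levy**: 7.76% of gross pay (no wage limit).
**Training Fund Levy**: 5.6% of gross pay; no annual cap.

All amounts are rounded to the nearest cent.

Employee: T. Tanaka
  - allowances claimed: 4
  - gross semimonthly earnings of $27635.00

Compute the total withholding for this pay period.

Provincial Income Tax: taxable = $27635.00 − 4×$252.00 = $26627.00
  $3069.96 + 39.94% × ($26627.00 − $15000.00) = $3069.96 + 39.94% × $11627.00 = $7713.78
Pension Levy: 4% × $27635.00 = $1105.40
Long-Term Care Levy: 7.76% × $27635.00 = $2144.48
Training Fund Levy: 5.6% × $27635.00 = $1547.56
Total: $7713.78 + $1105.40 + $2144.48 + $1547.56 = $12511.22

$12511.22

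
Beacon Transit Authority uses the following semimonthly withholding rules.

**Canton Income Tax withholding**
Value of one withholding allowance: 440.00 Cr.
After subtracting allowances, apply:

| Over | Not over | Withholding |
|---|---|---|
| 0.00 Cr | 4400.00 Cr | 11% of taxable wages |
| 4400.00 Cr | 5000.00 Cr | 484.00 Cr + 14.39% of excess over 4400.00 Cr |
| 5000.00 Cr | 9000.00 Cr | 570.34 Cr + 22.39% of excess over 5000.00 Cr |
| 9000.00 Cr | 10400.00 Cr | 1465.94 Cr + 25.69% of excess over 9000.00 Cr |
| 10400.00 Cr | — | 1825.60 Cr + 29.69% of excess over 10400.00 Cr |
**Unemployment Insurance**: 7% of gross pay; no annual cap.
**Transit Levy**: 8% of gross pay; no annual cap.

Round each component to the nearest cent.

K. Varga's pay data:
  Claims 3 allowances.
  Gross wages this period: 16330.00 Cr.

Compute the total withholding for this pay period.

5643.81 Cr

Canton Income Tax: taxable = 16330.00 Cr − 3×440.00 Cr = 15010.00 Cr
  1825.60 Cr + 29.69% × (15010.00 Cr − 10400.00 Cr) = 1825.60 Cr + 29.69% × 4610.00 Cr = 3194.31 Cr
Unemployment Insurance: 7% × 16330.00 Cr = 1143.10 Cr
Transit Levy: 8% × 16330.00 Cr = 1306.40 Cr
Total: 3194.31 Cr + 1143.10 Cr + 1306.40 Cr = 5643.81 Cr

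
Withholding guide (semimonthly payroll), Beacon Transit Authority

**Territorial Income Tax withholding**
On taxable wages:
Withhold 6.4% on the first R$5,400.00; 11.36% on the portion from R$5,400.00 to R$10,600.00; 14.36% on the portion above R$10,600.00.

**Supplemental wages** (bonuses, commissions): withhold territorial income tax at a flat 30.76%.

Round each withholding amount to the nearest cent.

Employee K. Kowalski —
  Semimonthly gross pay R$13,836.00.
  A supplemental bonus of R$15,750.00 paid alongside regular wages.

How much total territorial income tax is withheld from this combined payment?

R$6,245.71

Territorial Income Tax: taxable = R$13,836.00
  R$936.32 + 14.36% × (R$13,836.00 − R$10,600.00) = R$936.32 + 14.36% × R$3,236.00 = R$1,401.01
Supplemental (30.76% flat on bonus): 30.76% × R$15,750.00 = R$4,844.70
Total territorial income tax: R$1,401.01 + R$4,844.70 = R$6,245.71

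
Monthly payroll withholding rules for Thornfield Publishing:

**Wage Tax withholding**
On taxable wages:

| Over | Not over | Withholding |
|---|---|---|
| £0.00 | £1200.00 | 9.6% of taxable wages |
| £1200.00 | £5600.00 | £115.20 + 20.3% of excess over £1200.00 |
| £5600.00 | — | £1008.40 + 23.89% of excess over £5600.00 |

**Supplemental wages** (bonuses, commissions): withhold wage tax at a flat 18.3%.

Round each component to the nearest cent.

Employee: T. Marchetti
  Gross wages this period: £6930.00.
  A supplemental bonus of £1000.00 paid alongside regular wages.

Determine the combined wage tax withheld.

£1509.14

Wage Tax: taxable = £6930.00
  £1008.40 + 23.89% × (£6930.00 − £5600.00) = £1008.40 + 23.89% × £1330.00 = £1326.14
Supplemental (18.3% flat on bonus): 18.3% × £1000.00 = £183.00
Total wage tax: £1326.14 + £183.00 = £1509.14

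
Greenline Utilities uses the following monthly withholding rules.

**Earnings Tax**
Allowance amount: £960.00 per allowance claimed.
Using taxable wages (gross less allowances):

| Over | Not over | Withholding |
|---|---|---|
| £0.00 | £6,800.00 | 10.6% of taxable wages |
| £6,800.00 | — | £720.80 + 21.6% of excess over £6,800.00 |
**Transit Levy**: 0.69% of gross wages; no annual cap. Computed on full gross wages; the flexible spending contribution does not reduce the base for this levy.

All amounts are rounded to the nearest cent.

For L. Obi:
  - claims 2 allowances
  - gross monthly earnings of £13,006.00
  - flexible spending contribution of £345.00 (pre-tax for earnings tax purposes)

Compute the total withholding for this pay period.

Earnings Tax: taxable = £13,006.00 − £345.00 − 2×£960.00 = £10,741.00
  £720.80 + 21.6% × (£10,741.00 − £6,800.00) = £720.80 + 21.6% × £3,941.00 = £1,572.06
Transit Levy: 0.69% × £13,006.00 = £89.74
Total: £1,572.06 + £89.74 = £1,661.80

£1,661.80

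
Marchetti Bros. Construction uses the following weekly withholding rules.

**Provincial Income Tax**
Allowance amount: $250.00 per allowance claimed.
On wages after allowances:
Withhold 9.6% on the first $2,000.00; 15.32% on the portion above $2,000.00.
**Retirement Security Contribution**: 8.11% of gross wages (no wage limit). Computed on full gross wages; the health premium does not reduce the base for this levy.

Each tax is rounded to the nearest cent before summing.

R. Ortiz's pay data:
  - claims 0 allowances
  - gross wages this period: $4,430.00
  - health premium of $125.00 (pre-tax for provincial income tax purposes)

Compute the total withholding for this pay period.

$904.40

Provincial Income Tax: taxable = $4,430.00 − $125.00 = $4,305.00
  $192.00 + 15.32% × ($4,305.00 − $2,000.00) = $192.00 + 15.32% × $2,305.00 = $545.13
Retirement Security Contribution: 8.11% × $4,430.00 = $359.27
Total: $545.13 + $359.27 = $904.40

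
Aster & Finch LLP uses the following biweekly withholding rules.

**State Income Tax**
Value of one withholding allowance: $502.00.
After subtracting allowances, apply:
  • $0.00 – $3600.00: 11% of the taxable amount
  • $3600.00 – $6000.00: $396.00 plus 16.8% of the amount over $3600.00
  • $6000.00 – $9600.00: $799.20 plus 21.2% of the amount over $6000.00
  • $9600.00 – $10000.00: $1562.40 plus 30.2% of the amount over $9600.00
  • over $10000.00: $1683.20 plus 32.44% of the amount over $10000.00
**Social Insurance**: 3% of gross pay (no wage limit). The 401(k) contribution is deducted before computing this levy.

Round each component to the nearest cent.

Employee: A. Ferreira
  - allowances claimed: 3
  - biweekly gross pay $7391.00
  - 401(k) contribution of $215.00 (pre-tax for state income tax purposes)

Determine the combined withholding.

$959.04

State Income Tax: taxable = $7391.00 − $215.00 − 3×$502.00 = $5670.00
  $396.00 + 16.8% × ($5670.00 − $3600.00) = $396.00 + 16.8% × $2070.00 = $743.76
Social Insurance: 3% × $7176.00 = $215.28
Total: $743.76 + $215.28 = $959.04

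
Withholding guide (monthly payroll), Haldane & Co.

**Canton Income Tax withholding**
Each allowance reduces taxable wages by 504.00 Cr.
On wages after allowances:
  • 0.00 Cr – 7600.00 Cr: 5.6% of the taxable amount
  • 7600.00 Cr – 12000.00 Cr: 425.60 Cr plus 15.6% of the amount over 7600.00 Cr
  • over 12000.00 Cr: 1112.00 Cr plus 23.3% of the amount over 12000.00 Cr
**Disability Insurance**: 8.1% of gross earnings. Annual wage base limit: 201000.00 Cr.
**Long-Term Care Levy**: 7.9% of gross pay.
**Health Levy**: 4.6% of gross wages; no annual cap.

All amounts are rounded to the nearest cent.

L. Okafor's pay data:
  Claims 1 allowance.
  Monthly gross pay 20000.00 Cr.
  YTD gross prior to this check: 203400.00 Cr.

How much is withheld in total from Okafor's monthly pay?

Canton Income Tax: taxable = 20000.00 Cr − 1×504.00 Cr = 19496.00 Cr
  1112.00 Cr + 23.3% × (19496.00 Cr − 12000.00 Cr) = 1112.00 Cr + 23.3% × 7496.00 Cr = 2858.57 Cr
Disability Insurance: YTD 203400.00 Cr ≥ cap 201000.00 Cr → 0.00 Cr
Long-Term Care Levy: 7.9% × 20000.00 Cr = 1580.00 Cr
Health Levy: 4.6% × 20000.00 Cr = 920.00 Cr
Total: 2858.57 Cr + 0.00 Cr + 1580.00 Cr + 920.00 Cr = 5358.57 Cr

5358.57 Cr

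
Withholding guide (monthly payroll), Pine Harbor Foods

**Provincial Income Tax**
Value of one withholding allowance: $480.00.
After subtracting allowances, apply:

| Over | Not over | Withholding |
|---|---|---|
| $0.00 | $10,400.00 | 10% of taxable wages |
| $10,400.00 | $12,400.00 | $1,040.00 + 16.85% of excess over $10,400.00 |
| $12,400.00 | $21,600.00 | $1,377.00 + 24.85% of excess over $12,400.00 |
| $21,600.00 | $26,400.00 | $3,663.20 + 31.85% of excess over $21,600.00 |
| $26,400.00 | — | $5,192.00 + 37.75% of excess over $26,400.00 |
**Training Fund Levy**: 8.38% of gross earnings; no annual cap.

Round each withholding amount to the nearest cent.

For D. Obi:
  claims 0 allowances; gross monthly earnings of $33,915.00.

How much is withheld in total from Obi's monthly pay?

Provincial Income Tax: taxable = $33,915.00
  $5,192.00 + 37.75% × ($33,915.00 − $26,400.00) = $5,192.00 + 37.75% × $7,515.00 = $8,028.91
Training Fund Levy: 8.38% × $33,915.00 = $2,842.08
Total: $8,028.91 + $2,842.08 = $10,870.99

$10,870.99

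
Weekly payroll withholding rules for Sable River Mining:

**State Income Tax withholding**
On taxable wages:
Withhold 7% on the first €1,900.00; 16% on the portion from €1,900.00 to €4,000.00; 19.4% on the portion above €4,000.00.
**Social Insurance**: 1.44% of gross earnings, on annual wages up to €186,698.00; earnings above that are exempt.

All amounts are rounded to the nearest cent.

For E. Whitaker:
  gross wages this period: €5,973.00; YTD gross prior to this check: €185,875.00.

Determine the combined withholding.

€863.61

State Income Tax: taxable = €5,973.00
  €469.00 + 19.4% × (€5,973.00 − €4,000.00) = €469.00 + 19.4% × €1,973.00 = €851.76
Social Insurance: cap €186,698.00 − YTD €185,875.00 = €823.00 subject; 1.44% × €823.00 = €11.85
Total: €851.76 + €11.85 = €863.61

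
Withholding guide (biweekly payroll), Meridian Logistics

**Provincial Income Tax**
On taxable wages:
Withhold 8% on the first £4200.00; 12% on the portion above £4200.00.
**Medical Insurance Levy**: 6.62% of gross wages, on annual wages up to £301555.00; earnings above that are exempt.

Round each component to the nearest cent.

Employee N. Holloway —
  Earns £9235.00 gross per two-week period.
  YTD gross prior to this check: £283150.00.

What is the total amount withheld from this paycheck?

Provincial Income Tax: taxable = £9235.00
  £336.00 + 12% × (£9235.00 − £4200.00) = £336.00 + 12% × £5035.00 = £940.20
Medical Insurance Levy: 6.62% × £9235.00 = £611.36
Total: £940.20 + £611.36 = £1551.56

£1551.56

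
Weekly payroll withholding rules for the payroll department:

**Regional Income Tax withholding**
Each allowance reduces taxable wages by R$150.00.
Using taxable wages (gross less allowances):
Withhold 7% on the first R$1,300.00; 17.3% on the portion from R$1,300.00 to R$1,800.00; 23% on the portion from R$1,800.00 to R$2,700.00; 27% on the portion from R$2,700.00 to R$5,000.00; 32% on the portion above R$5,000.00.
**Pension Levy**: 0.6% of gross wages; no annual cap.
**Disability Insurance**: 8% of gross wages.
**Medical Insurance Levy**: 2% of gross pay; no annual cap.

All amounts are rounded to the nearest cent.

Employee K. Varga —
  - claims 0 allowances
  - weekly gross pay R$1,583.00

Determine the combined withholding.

R$307.76

Regional Income Tax: taxable = R$1,583.00
  R$91.00 + 17.3% × (R$1,583.00 − R$1,300.00) = R$91.00 + 17.3% × R$283.00 = R$139.96
Pension Levy: 0.6% × R$1,583.00 = R$9.50
Disability Insurance: 8% × R$1,583.00 = R$126.64
Medical Insurance Levy: 2% × R$1,583.00 = R$31.66
Total: R$139.96 + R$9.50 + R$126.64 + R$31.66 = R$307.76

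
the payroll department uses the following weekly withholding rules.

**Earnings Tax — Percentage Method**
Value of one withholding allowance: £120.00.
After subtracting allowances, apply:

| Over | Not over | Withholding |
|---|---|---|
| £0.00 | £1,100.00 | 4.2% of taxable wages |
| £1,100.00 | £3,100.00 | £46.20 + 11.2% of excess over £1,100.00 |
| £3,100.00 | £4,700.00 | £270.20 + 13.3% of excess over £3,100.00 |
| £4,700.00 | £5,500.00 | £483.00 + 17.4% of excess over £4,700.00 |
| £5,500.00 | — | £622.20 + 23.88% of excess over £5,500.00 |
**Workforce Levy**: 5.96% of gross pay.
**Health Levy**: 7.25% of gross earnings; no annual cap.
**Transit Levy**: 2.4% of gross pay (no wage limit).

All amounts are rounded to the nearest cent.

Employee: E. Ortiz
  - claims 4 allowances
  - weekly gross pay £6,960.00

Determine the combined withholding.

£1,942.68

Earnings Tax: taxable = £6,960.00 − 4×£120.00 = £6,480.00
  £622.20 + 23.88% × (£6,480.00 − £5,500.00) = £622.20 + 23.88% × £980.00 = £856.22
Workforce Levy: 5.96% × £6,960.00 = £414.82
Health Levy: 7.25% × £6,960.00 = £504.60
Transit Levy: 2.4% × £6,960.00 = £167.04
Total: £856.22 + £414.82 + £504.60 + £167.04 = £1,942.68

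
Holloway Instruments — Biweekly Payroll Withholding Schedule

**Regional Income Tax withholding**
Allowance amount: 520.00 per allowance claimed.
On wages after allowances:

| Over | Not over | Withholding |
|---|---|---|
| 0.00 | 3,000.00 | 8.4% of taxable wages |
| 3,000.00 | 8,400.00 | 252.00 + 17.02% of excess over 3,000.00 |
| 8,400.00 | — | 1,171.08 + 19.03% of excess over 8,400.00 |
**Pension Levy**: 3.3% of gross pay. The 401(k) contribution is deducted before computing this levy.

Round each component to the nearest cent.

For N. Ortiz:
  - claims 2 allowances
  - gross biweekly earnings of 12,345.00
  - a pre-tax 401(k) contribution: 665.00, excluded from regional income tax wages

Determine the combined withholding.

Regional Income Tax: taxable = 12,345.00 − 665.00 − 2×520.00 = 10,640.00
  1,171.08 + 19.03% × (10,640.00 − 8,400.00) = 1,171.08 + 19.03% × 2,240.00 = 1,597.35
Pension Levy: 3.3% × 11,680.00 = 385.44
Total: 1,597.35 + 385.44 = 1,982.79

1,982.79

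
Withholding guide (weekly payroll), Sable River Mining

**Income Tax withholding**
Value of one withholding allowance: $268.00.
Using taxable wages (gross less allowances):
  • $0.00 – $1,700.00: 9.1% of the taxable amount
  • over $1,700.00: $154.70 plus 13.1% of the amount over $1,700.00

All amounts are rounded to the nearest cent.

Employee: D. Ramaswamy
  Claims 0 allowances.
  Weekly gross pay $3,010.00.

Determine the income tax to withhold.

Income Tax: taxable = $3,010.00
  $154.70 + 13.1% × ($3,010.00 − $1,700.00) = $154.70 + 13.1% × $1,310.00 = $326.31

$326.31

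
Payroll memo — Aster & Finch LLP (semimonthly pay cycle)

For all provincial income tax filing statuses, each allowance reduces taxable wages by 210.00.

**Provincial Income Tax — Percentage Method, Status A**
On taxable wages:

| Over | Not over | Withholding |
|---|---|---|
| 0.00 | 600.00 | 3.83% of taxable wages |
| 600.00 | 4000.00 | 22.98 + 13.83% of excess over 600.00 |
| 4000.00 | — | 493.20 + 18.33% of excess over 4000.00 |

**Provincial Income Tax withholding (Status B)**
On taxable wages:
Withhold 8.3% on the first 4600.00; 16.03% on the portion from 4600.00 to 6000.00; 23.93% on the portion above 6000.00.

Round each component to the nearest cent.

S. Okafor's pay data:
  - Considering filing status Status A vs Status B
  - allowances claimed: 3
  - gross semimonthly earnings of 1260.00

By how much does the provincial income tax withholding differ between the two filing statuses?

Provincial Income Tax (Status A): taxable = 1260.00 − 3×210.00 = 630.00
  22.98 + 13.83% × (630.00 − 600.00) = 22.98 + 13.83% × 30.00 = 27.13
Provincial Income Tax (Status B): taxable = 1260.00 − 3×210.00 = 630.00
  8.3% × 630.00 = 52.29
Difference: |27.13 − 52.29| = 25.16 (higher under Status B)

25.16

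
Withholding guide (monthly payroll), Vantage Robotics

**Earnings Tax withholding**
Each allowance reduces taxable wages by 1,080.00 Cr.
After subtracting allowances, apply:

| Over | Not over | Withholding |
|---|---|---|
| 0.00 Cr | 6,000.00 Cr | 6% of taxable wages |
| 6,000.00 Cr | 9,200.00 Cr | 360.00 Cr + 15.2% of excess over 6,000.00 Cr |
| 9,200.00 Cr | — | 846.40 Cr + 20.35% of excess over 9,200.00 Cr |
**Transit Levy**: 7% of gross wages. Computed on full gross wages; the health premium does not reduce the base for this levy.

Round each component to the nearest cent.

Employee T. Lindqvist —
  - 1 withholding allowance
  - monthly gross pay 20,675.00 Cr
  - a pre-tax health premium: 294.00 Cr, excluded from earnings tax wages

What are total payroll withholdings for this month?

4,349.20 Cr

Earnings Tax: taxable = 20,675.00 Cr − 294.00 Cr − 1×1,080.00 Cr = 19,301.00 Cr
  846.40 Cr + 20.35% × (19,301.00 Cr − 9,200.00 Cr) = 846.40 Cr + 20.35% × 10,101.00 Cr = 2,901.95 Cr
Transit Levy: 7% × 20,675.00 Cr = 1,447.25 Cr
Total: 2,901.95 Cr + 1,447.25 Cr = 4,349.20 Cr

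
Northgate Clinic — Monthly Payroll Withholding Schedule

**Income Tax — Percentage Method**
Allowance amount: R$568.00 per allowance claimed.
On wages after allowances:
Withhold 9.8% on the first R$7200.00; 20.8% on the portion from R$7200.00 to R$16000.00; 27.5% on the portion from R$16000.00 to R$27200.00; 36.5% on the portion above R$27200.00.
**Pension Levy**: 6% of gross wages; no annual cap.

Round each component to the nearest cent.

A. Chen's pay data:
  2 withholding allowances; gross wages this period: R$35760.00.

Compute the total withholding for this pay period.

R$10471.36

Income Tax: taxable = R$35760.00 − 2×R$568.00 = R$34624.00
  R$5616.00 + 36.5% × (R$34624.00 − R$27200.00) = R$5616.00 + 36.5% × R$7424.00 = R$8325.76
Pension Levy: 6% × R$35760.00 = R$2145.60
Total: R$8325.76 + R$2145.60 = R$10471.36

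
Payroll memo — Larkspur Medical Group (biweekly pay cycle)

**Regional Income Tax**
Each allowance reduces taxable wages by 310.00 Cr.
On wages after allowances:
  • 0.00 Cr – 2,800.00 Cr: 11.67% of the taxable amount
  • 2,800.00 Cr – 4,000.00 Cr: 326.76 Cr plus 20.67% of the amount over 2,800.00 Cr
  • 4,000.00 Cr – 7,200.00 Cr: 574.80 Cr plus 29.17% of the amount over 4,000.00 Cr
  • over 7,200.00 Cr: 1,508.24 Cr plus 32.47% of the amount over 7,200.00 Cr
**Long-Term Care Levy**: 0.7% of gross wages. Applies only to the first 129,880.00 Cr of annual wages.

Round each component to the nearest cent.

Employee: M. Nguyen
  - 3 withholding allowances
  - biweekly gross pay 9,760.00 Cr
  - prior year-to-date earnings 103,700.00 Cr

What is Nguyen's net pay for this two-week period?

7,654.18 Cr

Regional Income Tax: taxable = 9,760.00 Cr − 3×310.00 Cr = 8,830.00 Cr
  1,508.24 Cr + 32.47% × (8,830.00 Cr − 7,200.00 Cr) = 1,508.24 Cr + 32.47% × 1,630.00 Cr = 2,037.50 Cr
Long-Term Care Levy: 0.7% × 9,760.00 Cr = 68.32 Cr
Total withheld: 2,037.50 Cr + 68.32 Cr = 2,105.82 Cr
Net pay: 9,760.00 Cr − 2,105.82 Cr = 7,654.18 Cr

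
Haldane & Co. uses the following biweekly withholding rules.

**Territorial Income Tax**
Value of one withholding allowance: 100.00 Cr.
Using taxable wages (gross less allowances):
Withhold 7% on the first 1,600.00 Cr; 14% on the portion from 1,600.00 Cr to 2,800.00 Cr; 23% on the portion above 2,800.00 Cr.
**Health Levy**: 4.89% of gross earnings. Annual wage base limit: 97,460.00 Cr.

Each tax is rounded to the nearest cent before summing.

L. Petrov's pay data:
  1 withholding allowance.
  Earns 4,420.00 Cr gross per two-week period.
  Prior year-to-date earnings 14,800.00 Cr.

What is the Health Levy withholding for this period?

216.14 Cr

Health Levy: 4.89% × 4,420.00 Cr = 216.14 Cr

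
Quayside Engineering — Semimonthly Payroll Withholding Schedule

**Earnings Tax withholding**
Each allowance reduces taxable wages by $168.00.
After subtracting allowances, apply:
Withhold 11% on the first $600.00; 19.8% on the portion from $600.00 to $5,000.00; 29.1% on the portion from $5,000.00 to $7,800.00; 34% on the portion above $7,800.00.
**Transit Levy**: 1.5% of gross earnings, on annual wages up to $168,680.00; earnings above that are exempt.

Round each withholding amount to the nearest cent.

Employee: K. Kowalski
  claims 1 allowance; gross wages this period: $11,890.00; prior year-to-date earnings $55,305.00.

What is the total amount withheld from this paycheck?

Earnings Tax: taxable = $11,890.00 − 1×$168.00 = $11,722.00
  $1,752.00 + 34% × ($11,722.00 − $7,800.00) = $1,752.00 + 34% × $3,922.00 = $3,085.48
Transit Levy: 1.5% × $11,890.00 = $178.35
Total: $3,085.48 + $178.35 = $3,263.83

$3,263.83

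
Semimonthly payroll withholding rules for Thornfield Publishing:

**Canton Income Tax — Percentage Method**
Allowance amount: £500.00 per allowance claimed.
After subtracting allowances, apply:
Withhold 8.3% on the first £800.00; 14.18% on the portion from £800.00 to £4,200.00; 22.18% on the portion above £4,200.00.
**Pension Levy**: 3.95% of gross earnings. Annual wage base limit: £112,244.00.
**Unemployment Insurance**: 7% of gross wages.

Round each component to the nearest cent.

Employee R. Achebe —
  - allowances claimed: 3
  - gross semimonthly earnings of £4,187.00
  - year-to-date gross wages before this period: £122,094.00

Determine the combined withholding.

£627.07

Canton Income Tax: taxable = £4,187.00 − 3×£500.00 = £2,687.00
  £66.40 + 14.18% × (£2,687.00 − £800.00) = £66.40 + 14.18% × £1,887.00 = £333.98
Pension Levy: YTD £122,094.00 ≥ cap £112,244.00 → £0.00
Unemployment Insurance: 7% × £4,187.00 = £293.09
Total: £333.98 + £0.00 + £293.09 = £627.07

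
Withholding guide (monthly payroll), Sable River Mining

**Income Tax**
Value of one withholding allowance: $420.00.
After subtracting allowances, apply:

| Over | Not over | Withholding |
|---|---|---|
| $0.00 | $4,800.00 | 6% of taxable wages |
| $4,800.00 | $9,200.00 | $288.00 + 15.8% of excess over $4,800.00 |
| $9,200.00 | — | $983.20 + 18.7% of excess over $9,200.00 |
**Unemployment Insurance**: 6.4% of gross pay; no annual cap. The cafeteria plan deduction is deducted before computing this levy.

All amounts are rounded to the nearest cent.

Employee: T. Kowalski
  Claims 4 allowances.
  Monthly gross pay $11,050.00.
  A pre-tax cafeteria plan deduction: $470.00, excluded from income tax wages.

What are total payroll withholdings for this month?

$1,612.92

Income Tax: taxable = $11,050.00 − $470.00 − 4×$420.00 = $8,900.00
  $288.00 + 15.8% × ($8,900.00 − $4,800.00) = $288.00 + 15.8% × $4,100.00 = $935.80
Unemployment Insurance: 6.4% × $10,580.00 = $677.12
Total: $935.80 + $677.12 = $1,612.92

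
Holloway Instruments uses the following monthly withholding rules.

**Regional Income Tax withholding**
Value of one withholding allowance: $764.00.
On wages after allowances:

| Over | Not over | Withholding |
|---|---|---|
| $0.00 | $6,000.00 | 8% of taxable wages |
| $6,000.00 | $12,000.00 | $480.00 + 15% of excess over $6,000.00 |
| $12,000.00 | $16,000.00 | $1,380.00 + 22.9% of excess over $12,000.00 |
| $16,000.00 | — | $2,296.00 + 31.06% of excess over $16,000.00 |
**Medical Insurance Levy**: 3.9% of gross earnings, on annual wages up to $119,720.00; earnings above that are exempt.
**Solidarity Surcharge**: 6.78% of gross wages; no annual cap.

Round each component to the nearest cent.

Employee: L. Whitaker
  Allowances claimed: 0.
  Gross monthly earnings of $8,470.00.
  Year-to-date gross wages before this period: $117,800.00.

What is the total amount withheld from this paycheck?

$1,499.65

Regional Income Tax: taxable = $8,470.00
  $480.00 + 15% × ($8,470.00 − $6,000.00) = $480.00 + 15% × $2,470.00 = $850.50
Medical Insurance Levy: cap $119,720.00 − YTD $117,800.00 = $1,920.00 subject; 3.9% × $1,920.00 = $74.88
Solidarity Surcharge: 6.78% × $8,470.00 = $574.27
Total: $850.50 + $74.88 + $574.27 = $1,499.65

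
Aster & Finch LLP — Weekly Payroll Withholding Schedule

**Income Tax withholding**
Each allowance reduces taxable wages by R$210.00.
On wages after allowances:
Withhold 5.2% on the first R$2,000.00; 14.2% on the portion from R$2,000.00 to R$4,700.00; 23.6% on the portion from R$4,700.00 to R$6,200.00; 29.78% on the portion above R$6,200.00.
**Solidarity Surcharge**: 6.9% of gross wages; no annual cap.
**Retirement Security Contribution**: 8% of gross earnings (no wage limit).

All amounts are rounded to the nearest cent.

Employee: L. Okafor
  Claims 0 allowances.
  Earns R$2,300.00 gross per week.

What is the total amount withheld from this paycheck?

R$489.30

Income Tax: taxable = R$2,300.00
  R$104.00 + 14.2% × (R$2,300.00 − R$2,000.00) = R$104.00 + 14.2% × R$300.00 = R$146.60
Solidarity Surcharge: 6.9% × R$2,300.00 = R$158.70
Retirement Security Contribution: 8% × R$2,300.00 = R$184.00
Total: R$146.60 + R$158.70 + R$184.00 = R$489.30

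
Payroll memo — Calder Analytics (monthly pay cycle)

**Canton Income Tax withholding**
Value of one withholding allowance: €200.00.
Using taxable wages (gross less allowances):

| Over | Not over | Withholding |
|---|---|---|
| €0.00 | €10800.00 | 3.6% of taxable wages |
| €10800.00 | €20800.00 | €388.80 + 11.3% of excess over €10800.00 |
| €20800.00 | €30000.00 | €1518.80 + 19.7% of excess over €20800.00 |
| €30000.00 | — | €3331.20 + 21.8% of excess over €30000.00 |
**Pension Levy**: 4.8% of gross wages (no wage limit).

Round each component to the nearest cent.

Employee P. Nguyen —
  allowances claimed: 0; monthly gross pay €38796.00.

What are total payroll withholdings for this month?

Canton Income Tax: taxable = €38796.00
  €3331.20 + 21.8% × (€38796.00 − €30000.00) = €3331.20 + 21.8% × €8796.00 = €5248.73
Pension Levy: 4.8% × €38796.00 = €1862.21
Total: €5248.73 + €1862.21 = €7110.94

€7110.94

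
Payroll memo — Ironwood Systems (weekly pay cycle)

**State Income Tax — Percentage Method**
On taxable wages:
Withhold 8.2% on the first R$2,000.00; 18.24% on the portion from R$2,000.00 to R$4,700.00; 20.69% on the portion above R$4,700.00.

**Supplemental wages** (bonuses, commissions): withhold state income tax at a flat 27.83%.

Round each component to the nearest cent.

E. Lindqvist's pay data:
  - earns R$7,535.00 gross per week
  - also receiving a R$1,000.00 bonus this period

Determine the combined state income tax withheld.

State Income Tax: taxable = R$7,535.00
  R$656.48 + 20.69% × (R$7,535.00 − R$4,700.00) = R$656.48 + 20.69% × R$2,835.00 = R$1,243.04
Supplemental (27.83% flat on bonus): 27.83% × R$1,000.00 = R$278.30
Total state income tax: R$1,243.04 + R$278.30 = R$1,521.34

R$1,521.34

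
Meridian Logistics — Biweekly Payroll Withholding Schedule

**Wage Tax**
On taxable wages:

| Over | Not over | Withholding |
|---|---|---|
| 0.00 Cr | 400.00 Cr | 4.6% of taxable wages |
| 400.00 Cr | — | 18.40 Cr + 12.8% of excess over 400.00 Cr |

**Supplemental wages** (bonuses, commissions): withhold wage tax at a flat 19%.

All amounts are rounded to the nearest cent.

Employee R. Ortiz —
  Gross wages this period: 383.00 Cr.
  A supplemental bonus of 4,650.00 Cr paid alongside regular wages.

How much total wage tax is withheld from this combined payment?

Wage Tax: taxable = 383.00 Cr
  4.6% × 383.00 Cr = 17.62 Cr
Supplemental (19% flat on bonus): 19% × 4,650.00 Cr = 883.50 Cr
Total wage tax: 17.62 Cr + 883.50 Cr = 901.12 Cr

901.12 Cr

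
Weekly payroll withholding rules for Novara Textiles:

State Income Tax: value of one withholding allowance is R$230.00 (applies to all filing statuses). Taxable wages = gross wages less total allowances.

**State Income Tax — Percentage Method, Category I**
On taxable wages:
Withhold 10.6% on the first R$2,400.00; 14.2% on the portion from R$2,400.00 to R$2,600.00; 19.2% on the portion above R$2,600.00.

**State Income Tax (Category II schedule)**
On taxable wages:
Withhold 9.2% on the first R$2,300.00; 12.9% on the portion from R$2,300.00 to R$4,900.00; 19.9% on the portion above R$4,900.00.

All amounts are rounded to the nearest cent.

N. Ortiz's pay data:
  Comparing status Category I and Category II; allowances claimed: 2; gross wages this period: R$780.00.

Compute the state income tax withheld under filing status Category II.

R$29.44

State Income Tax (Category II): taxable = R$780.00 − 2×R$230.00 = R$320.00
  9.2% × R$320.00 = R$29.44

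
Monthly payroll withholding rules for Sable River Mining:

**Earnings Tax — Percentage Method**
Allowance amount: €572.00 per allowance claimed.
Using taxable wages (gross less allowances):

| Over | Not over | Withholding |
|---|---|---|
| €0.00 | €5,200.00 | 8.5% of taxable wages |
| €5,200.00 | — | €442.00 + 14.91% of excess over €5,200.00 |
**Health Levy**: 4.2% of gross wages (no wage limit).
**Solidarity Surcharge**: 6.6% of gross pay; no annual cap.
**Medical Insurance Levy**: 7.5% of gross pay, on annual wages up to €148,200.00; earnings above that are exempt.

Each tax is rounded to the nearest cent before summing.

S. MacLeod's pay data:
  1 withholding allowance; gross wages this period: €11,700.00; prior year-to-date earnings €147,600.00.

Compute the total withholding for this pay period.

Earnings Tax: taxable = €11,700.00 − 1×€572.00 = €11,128.00
  €442.00 + 14.91% × (€11,128.00 − €5,200.00) = €442.00 + 14.91% × €5,928.00 = €1,325.86
Health Levy: 4.2% × €11,700.00 = €491.40
Solidarity Surcharge: 6.6% × €11,700.00 = €772.20
Medical Insurance Levy: cap €148,200.00 − YTD €147,600.00 = €600.00 subject; 7.5% × €600.00 = €45.00
Total: €1,325.86 + €491.40 + €772.20 + €45.00 = €2,634.46

€2,634.46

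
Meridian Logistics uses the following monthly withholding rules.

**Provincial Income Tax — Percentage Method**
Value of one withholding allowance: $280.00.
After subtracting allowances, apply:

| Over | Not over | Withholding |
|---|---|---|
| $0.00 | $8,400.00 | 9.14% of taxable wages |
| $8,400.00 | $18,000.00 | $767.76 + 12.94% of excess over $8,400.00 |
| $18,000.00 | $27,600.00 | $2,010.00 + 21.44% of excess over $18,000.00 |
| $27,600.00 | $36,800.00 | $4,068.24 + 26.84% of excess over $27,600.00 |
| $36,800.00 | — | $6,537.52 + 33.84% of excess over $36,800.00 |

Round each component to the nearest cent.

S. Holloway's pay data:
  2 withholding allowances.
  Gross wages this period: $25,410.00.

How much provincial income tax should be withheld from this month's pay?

$3,478.64

Provincial Income Tax: taxable = $25,410.00 − 2×$280.00 = $24,850.00
  $2,010.00 + 21.44% × ($24,850.00 − $18,000.00) = $2,010.00 + 21.44% × $6,850.00 = $3,478.64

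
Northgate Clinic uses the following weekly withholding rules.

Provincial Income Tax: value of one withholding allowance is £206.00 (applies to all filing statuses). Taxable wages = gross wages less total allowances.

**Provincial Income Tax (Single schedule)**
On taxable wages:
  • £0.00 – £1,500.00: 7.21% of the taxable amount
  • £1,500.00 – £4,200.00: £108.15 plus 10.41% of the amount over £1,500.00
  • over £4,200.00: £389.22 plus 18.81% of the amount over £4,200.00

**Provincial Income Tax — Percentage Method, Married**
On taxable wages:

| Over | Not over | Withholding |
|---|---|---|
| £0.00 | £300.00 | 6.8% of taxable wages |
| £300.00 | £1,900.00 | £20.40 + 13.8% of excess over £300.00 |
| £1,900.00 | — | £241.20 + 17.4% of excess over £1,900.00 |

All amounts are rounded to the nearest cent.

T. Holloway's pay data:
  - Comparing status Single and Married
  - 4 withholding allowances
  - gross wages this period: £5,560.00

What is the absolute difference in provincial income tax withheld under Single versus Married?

Provincial Income Tax (Single): taxable = £5,560.00 − 4×£206.00 = £4,736.00
  £389.22 + 18.81% × (£4,736.00 − £4,200.00) = £389.22 + 18.81% × £536.00 = £490.04
Provincial Income Tax (Married): taxable = £5,560.00 − 4×£206.00 = £4,736.00
  £241.20 + 17.4% × (£4,736.00 − £1,900.00) = £241.20 + 17.4% × £2,836.00 = £734.66
Difference: |£490.04 − £734.66| = £244.62 (higher under Married)

£244.62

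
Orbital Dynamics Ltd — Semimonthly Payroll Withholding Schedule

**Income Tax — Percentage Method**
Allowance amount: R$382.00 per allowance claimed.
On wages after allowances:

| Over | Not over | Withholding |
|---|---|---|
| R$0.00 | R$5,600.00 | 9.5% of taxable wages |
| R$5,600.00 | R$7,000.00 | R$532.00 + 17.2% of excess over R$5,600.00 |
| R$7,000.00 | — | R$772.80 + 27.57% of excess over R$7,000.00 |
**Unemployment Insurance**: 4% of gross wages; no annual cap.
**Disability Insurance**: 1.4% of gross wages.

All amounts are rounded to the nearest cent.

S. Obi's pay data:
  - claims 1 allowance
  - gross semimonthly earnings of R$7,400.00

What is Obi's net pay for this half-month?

Income Tax: taxable = R$7,400.00 − 1×R$382.00 = R$7,018.00
  R$772.80 + 27.57% × (R$7,018.00 − R$7,000.00) = R$772.80 + 27.57% × R$18.00 = R$777.76
Unemployment Insurance: 4% × R$7,400.00 = R$296.00
Disability Insurance: 1.4% × R$7,400.00 = R$103.60
Total withheld: R$777.76 + R$296.00 + R$103.60 = R$1,177.36
Net pay: R$7,400.00 − R$1,177.36 = R$6,222.64

R$6,222.64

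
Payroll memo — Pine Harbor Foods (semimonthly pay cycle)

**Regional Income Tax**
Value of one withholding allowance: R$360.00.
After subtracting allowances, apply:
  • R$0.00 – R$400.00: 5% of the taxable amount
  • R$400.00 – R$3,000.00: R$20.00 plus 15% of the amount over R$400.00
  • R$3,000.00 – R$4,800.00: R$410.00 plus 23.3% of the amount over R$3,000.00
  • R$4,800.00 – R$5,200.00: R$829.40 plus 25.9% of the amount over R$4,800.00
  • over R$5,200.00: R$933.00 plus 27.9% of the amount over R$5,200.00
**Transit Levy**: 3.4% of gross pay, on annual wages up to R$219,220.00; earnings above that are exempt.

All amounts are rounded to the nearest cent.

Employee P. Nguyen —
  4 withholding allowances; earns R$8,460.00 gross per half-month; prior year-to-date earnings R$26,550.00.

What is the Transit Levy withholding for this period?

R$287.64

Transit Levy: 3.4% × R$8,460.00 = R$287.64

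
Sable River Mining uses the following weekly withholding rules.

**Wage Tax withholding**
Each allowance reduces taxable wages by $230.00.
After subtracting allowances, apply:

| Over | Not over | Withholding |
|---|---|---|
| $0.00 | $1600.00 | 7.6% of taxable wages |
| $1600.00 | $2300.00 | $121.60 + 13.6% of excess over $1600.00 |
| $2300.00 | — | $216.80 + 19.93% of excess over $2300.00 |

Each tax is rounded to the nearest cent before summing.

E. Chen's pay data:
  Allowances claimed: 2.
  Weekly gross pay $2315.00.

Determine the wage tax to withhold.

$156.28

Wage Tax: taxable = $2315.00 − 2×$230.00 = $1855.00
  $121.60 + 13.6% × ($1855.00 − $1600.00) = $121.60 + 13.6% × $255.00 = $156.28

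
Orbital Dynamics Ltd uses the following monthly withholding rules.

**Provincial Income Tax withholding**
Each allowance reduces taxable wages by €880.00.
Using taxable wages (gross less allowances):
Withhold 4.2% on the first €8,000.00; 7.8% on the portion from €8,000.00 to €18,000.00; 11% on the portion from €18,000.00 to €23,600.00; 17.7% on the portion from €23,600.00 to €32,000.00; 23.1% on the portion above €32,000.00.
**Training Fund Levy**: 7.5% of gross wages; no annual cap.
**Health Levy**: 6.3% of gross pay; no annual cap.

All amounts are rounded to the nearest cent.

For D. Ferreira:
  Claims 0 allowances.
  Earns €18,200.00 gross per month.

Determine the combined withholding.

€3,649.60

Provincial Income Tax: taxable = €18,200.00
  €1,116.00 + 11% × (€18,200.00 − €18,000.00) = €1,116.00 + 11% × €200.00 = €1,138.00
Training Fund Levy: 7.5% × €18,200.00 = €1,365.00
Health Levy: 6.3% × €18,200.00 = €1,146.60
Total: €1,138.00 + €1,365.00 + €1,146.60 = €3,649.60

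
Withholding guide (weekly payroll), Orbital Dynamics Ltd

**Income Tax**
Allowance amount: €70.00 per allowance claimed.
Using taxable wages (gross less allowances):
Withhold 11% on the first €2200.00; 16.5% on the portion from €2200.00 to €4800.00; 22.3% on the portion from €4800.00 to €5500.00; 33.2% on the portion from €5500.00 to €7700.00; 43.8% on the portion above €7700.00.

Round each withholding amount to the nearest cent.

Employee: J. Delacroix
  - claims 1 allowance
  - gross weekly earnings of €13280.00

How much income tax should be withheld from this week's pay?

Income Tax: taxable = €13280.00 − 1×€70.00 = €13210.00
  €1557.50 + 43.8% × (€13210.00 − €7700.00) = €1557.50 + 43.8% × €5510.00 = €3970.88

€3970.88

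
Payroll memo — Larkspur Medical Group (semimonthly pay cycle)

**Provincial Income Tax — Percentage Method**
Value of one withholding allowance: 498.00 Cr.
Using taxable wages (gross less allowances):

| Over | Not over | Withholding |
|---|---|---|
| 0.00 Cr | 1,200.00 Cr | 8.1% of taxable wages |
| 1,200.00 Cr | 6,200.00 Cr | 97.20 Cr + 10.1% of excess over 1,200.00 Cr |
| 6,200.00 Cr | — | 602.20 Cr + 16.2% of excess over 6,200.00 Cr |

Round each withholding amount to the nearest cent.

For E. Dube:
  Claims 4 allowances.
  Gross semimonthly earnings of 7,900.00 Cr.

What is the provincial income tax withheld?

Provincial Income Tax: taxable = 7,900.00 Cr − 4×498.00 Cr = 5,908.00 Cr
  97.20 Cr + 10.1% × (5,908.00 Cr − 1,200.00 Cr) = 97.20 Cr + 10.1% × 4,708.00 Cr = 572.71 Cr

572.71 Cr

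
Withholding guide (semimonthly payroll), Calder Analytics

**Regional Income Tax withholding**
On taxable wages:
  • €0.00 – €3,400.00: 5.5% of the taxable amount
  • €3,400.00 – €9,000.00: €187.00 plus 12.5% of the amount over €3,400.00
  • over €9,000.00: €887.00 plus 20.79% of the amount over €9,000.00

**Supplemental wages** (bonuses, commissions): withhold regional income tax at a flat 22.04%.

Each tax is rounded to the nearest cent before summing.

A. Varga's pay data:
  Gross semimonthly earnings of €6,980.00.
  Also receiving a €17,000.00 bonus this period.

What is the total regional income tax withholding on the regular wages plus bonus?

€4,381.30

Regional Income Tax: taxable = €6,980.00
  €187.00 + 12.5% × (€6,980.00 − €3,400.00) = €187.00 + 12.5% × €3,580.00 = €634.50
Supplemental (22.04% flat on bonus): 22.04% × €17,000.00 = €3,746.80
Total regional income tax: €634.50 + €3,746.80 = €4,381.30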